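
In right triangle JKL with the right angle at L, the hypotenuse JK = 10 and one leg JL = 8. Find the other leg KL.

KL = sqrt(10^2 - 8^2) = sqrt(36) = 6

6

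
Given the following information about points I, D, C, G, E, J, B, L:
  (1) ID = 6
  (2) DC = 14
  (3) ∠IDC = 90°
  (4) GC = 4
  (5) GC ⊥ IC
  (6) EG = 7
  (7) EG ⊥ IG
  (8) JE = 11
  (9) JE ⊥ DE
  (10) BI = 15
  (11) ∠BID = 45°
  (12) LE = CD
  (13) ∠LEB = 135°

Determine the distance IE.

Step 1: By the law of cosines on triangle CDI: CI² = 14² + 6² − 2·14·6·cos(90°) = 232, so CI = 2·√58.
Step 2: By the law of cosines on triangle GCI: GI² = 4² + (2·√58)² − 2·4·2·√58·cos(90°) = 248, so GI = 2·√62.
Step 3: By the law of cosines on triangle IGE: IE² = (2·√62)² + 7² − 2·2·√62·7·cos(90°) = 297, so IE = 3·√33.

Therefore, the length of IE = 3·√33.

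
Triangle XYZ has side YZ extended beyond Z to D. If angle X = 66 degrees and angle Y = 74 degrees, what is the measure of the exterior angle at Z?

By the exterior angle theorem, an exterior angle of a triangle equals the sum of the two remote interior angles.
Exterior angle = angle X + angle Y
Exterior angle = 66 + 74 = 140 degrees

140 degrees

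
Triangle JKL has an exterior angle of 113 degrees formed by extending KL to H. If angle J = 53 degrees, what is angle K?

angle K = 113 - 53 = 60 degrees (exterior angle theorem).

60 degrees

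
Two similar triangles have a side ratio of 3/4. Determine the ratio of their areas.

Area scales with the square of linear dimensions. If every length is multiplied by 3/4, then the area is multiplied by (3/4)^2 = 9/16.
The area ratio is 9:16.

9:16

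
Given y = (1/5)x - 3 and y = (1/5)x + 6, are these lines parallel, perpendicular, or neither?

Slope of line 1: m1 = 1/5
Slope of line 2: m2 = 1/5
Two lines are parallel if and only if they have equal slopes (or both are vertical).
Here m1 = m2 = 1/5, confirming the lines are parallel.

Parallel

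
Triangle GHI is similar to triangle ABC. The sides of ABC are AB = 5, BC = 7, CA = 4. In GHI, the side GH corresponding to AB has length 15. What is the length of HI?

Similar triangles have proportional sides. Setting up the proportion:
GH / AB = HI / BC
15 / 5 = HI / 7
HI = 7 * 15 / 5 = 21.

21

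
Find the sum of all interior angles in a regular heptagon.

The sum of interior angles of an n-sided polygon is (n - 2) * 180.
For n = 7: (7 - 2) * 180 = 5 * 180 = 900 degrees.

900 degrees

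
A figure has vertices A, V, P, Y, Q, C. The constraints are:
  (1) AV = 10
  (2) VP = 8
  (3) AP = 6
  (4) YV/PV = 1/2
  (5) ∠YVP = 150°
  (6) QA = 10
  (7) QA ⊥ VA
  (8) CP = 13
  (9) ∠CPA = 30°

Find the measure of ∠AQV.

Step 1: By the law of cosines on triangle QAV: QV² = 10² + 10² − 2·10·10·cos(90°) = 200, so QV = 10·√2.
Step 2: By the inverse law of cosines on triangle AQV: cos(∠AQV) = (10² + (10·√2)² − 10²) / (2·10·10·√2) = 200/282.84 = 0.7071, so ∠AQV = 45°.

Therefore, the measure of angle ∠AQV = 45°.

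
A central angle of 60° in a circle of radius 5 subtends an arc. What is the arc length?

Arc length = 2π(5)(1/6) = 5*pi/3

5*pi/3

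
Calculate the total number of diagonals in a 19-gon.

The number of diagonals in an n-gon is n(n - 3)/2.
For n = 19: 19(19 - 3)/2 = 19 × 16 / 2 = 152.

152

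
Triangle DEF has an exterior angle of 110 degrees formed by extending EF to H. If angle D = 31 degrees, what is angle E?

The exterior angle theorem states that an exterior angle equals the sum of the two non-adjacent interior angles.
So 110 = 31 + angle E, which gives angle E = 110 - 31 = 79 degrees.

79 degrees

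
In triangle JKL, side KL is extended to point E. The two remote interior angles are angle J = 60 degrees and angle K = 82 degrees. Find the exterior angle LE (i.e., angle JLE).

By the exterior angle theorem, an exterior angle of a triangle equals the sum of the two remote interior angles.
Exterior angle = angle J + angle K
Exterior angle = 60 + 82 = 142 degrees

142 degrees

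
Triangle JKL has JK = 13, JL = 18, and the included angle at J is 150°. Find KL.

When two sides and the included angle are known, the law of cosines gives the third side.
c^2 = a^2 + b^2 - 2ab cos(C) generalizes the Pythagorean theorem to non-right triangles.
Here: KL^2 = 169 + 324 - 468*(-sqrt(3)/2) = 234*sqrt(3) + 493
KL = sqrt(234*sqrt(3) + 493)

sqrt(234*sqrt(3) + 493)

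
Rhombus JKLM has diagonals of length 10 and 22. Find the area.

The diagonals of a rhombus divide it into four right triangles.
Each triangle has legs 10/ 2 = 5 and 22/2 = 11, so each has area (1/2)*5*11 = 55/2.
Four such triangles give total area = (d1 * d2) / 2 = 110.

110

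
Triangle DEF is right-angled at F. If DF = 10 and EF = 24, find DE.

DE = sqrt(10^2 + 24^2) = sqrt(676) = 26

26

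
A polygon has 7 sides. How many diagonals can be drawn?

The number of diagonals in an n-gon is n(n - 3)/2.
For n = 7: 7(7 - 3)/2 = 7 × 4 / 2 = 14.

14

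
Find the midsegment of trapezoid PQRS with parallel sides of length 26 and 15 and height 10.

The midsegment (median) of a trapezoid connects the midpoints of the non-parallel sides.
Its length is the average of the two bases: (26 + 15) / 2 = 41/2.

41/2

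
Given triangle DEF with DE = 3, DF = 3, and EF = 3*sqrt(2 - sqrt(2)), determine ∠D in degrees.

By the inverse law of cosines: cos(D) = (DE² + DF² - EF²) / (2 × DE × DF)
cos(D) = (3² + 3² - (3*sqrt(2 - sqrt(2)))²) / (2 × 3 × 3)
cos(D) = (9 + 9 - (18 - 9*sqrt(2))) / 18
cos(D) = sqrt(2)/2
D = arccos(sqrt(2)/2) = 45°

45°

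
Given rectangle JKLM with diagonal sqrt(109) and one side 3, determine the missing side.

Using the Pythagorean theorem: d^2 = a^2 + b^2
b^2 = d^2 - a^2
b^2 = 109 - 9
b^2 = 100
b = sqrt(100) = 10

10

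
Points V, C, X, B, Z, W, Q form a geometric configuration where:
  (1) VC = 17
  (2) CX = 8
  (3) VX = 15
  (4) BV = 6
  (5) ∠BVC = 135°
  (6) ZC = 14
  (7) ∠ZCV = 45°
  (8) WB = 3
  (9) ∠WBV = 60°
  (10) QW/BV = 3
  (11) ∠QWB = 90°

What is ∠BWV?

Step 1: By the law of cosines on triangle WBV: WV² = 3² + 6² − 2·3·6·cos(60°) = 27, so WV = 3·√3.
Step 2: By the inverse law of cosines on triangle BWV: cos(∠BWV) = (3² + (3·√3)² − 6²) / (2·3·3·√3) = 0/31.18 = 0, so ∠BWV = 90°.

Therefore, the measure of angle ∠BWV = 90°.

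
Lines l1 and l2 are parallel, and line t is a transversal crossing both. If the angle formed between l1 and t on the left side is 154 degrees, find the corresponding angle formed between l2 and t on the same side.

Corresponding angles formed by parallel lines and a transversal are equal.
The given angle is 154 degrees.
The corresponding angle = 154 degrees.

154 degrees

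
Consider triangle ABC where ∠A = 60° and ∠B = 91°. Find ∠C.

Let angle C = x. Then 60 + 91 + x = 180.
x = 180 - 151 = 29 degrees.

29 degrees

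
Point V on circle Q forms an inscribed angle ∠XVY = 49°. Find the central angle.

By the inscribed angle theorem, the central angle is twice the inscribed angle.
Central angle = 2 × 49° = 98°

98°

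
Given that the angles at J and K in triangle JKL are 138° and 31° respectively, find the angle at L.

angle L = 180 - 138 - 31 = 11 degrees.

11 degrees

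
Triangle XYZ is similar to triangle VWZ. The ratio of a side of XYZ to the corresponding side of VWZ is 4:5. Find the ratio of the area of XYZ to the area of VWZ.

Area ratio = (side ratio)^2 = (4/5)^2 = 16:25.

16:25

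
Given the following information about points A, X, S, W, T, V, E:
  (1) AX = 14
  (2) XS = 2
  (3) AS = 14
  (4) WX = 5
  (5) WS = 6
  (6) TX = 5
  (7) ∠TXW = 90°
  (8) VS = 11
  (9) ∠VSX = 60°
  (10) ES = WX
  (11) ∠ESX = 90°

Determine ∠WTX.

Step 1: By the law of cosines on triangle TXW: TW² = 5² + 5² − 2·5·5·cos(90°) = 50, so TW = 5·√2.
Step 2: By the inverse law of cosines on triangle WTX: cos(∠WTX) = ((5·√2)² + 5² − 5²) / (2·5·√2·5) = 50/70.71 = 0.7071, so ∠WTX = 45°.

Therefore, the measure of angle ∠WTX = 45°.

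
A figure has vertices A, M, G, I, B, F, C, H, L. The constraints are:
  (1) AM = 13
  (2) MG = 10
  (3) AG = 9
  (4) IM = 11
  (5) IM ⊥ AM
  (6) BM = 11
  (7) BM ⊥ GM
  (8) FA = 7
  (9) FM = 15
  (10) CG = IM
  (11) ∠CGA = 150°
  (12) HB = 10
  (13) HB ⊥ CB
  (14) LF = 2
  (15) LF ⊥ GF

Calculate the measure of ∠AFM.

Step 1: By the inverse law of cosines on triangle AFM: cos(∠AFM) = (7² + 15² − 13²) / (2·7·15) = 105/210 = 0.5, so ∠AFM = 60°.

Therefore, the measure of angle ∠AFM = 60°.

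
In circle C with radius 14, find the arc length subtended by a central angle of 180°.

Arc length = 2π(14)(1/2) = 14*pi

14*pi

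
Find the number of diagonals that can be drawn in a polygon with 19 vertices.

Total line segments between 19 vertices = C(19,2) = 171.
Subtract the 19 sides: 171 - 19 = 152 diagonals.

152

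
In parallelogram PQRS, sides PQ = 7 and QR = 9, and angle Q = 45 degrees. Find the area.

Area = a * b * sin(theta)
Area = 7 * 9 * sin(45 degrees)
Area = 63 * sqrt(2)/2
Area = 63*sqrt(2)/2

63*sqrt(2)/2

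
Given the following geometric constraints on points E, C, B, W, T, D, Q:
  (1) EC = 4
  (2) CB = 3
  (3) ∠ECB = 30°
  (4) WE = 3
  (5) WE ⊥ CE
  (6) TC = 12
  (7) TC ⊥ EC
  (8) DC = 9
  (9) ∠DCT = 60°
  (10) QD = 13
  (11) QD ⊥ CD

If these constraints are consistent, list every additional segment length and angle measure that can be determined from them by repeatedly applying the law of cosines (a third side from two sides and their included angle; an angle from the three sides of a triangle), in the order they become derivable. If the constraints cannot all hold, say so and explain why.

The constraints are consistent. Derivable facts, in order:
After 1 step:
- CQ = 5·√10
- CW = 5
- EB ≈ 2.05
- ET = 4·√10
- TD = 3·√13
After 2 steps:
- ∠BEC = 46.94°
- ∠CBE = 103.06°
- ∠CDT = 73.9°
- ∠CET = 71.57°
- ∠CQD = 34.7°
- ∠CTD = 46.1°
- ∠CTE = 18.43°
- ∠CWE = 53.13°
- ∠DCQ = 55.3°
- ∠ECW = 36.87°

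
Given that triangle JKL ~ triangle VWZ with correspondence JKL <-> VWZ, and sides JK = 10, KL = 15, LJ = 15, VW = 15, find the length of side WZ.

k = 15/10 = 3/2. WZ = 3/2 * 15 = 45/2.

45/2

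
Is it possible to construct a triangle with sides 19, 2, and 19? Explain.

Check all three triangle inequalities:
19 + 2 = 21 > 19 ✓
19 + 19 = 38 > 2 ✓
2 + 19 = 21 > 19 ✓
All conditions hold, so these sides form a valid triangle.

Yes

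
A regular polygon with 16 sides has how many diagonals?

The number of diagonals in an n-gon is n(n - 3)/2.
For n = 16: 16(16 - 3)/2 = 16 × 13 / 2 = 104.

104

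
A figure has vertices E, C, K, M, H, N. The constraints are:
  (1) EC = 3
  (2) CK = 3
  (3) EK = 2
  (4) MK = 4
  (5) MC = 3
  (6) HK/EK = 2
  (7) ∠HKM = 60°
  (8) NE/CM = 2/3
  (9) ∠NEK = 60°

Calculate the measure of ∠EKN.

From the given relations: NE = 2/3·CM = 2/3·3 = 2.
Step 1: By the law of cosines on triangle KEN: KN² = 2² + 2² − 2·2·2·cos(60°) = 4, so KN = 2.
Step 2: By the inverse law of cosines on triangle EKN: cos(∠EKN) = (2² + 2² − 2²) / (2·2·2) = 4/8 = 0.5, so ∠EKN = 60°.

Therefore, the measure of angle ∠EKN = 60°.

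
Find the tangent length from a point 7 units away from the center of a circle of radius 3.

Let T be the point of tangency. Then CT ⊥ AT (radius ⊥ tangent).
In right triangle CTA: CA² = CT² + AT²
7² = 3² + AT²
AT² = 40, AT = 2*sqrt(10)

2*sqrt(10)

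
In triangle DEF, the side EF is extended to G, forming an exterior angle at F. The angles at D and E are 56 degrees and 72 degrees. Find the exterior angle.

Exterior angle = 56 + 72 = 128 degrees (exterior angle theorem).

128 degrees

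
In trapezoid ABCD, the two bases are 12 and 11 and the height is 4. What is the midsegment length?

The midsegment of a trapezoid = (base1 + base2) / 2
midsegment = (12 + 11) / 2
midsegment = 23 / 2
midsegment = 23/2

23/2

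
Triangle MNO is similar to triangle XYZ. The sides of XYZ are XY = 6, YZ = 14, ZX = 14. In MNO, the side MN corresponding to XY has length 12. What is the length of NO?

Since the triangles are similar, the ratio of corresponding sides is constant.
Scale factor k = MN / XY = 12 / 6 = 2
NO = k * YZ = 2 * 14 = 28

28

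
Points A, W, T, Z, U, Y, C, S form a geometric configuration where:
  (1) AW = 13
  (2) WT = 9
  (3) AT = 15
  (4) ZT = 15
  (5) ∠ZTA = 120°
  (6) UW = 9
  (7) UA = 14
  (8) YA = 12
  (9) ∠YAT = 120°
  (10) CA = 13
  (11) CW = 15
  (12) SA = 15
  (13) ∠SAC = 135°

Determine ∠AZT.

Step 1: By the law of cosines on triangle ZTA: ZA² = 15² + 15² − 2·15·15·cos(120°) = 675, so ZA = 15·√3.
Step 2: By the inverse law of cosines on triangle AZT: cos(∠AZT) = ((15·√3)² + 15² − 15²) / (2·15·√3·15) = 675/779.42 = 0.866, so ∠AZT = 30°.

Therefore, the measure of angle ∠AZT = 30°.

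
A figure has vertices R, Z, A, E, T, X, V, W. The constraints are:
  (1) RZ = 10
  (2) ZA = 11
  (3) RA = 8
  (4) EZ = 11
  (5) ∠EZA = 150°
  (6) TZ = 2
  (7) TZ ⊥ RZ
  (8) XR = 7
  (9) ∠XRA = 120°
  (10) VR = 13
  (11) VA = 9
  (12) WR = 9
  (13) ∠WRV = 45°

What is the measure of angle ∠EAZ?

Step 1: By the law of cosines on triangle AZE: AE² = 11² + 11² − 2·11·11·cos(150°) = 451.58, so AE ≈ 21.25.
Step 2: By the inverse law of cosines on triangle EAZ: cos(∠EAZ) = (21.25² + 11² − 11²) / (2·21.25·11) = 451.58/467.51 = 0.9659, so ∠EAZ = 15°.

Therefore, the measure of angle ∠EAZ = 15°.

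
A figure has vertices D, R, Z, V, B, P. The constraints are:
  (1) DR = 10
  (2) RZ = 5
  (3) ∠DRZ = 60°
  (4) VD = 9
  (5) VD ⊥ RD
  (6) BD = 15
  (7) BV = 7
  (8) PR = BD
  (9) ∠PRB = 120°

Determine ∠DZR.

Step 1: By the law of cosines on triangle ZRD: ZD² = 5² + 10² − 2·5·10·cos(60°) = 75, so ZD = 5·√3.
Step 2: By the inverse law of cosines on triangle DZR: cos(∠DZR) = ((5·√3)² + 5² − 10²) / (2·5·√3·5) = 0/86.6 = 0, so ∠DZR = 90°.

Therefore, the measure of angle ∠DZR = 90°.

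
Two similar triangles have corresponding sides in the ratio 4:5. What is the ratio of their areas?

Area ratio = (side ratio)^2 = (4/5)^2 = 16:25.

16:25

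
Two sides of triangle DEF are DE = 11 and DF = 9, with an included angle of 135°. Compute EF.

When two sides and the included angle are known, the law of cosines gives the third side.
c^2 = a^2 + b^2 - 2ab cos(C) generalizes the Pythagorean theorem to non-right triangles.
Here: EF^2 = 121 + 81 - 198*(-sqrt(2)/2) = 99*sqrt(2) + 202
EF = sqrt(99*sqrt(2) + 202)

sqrt(99*sqrt(2) + 202)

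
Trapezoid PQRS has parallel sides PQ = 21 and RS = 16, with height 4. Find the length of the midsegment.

The midsegment (median) of a trapezoid connects the midpoints of the non-parallel sides.
Its length is the average of the two bases: (21 + 16) / 2 = 37/2.

37/2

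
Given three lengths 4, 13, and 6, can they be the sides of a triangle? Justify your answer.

Check the triangle inequality: 4 + 6 = 10 ≤ 13.
Since the sum of two sides does not exceed the third, no triangle can be formed.

No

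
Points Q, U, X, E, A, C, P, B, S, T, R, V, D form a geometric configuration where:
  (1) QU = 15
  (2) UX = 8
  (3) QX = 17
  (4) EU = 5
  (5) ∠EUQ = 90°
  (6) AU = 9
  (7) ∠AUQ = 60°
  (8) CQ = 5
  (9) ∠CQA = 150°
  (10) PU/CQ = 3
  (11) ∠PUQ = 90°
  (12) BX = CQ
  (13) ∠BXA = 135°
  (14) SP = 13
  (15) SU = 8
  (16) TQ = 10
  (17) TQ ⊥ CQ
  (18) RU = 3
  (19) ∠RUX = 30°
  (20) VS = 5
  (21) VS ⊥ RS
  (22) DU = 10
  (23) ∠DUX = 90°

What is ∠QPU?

From the given relations: PU = 3·CQ = 3·5 = 15.
Step 1: By the law of cosines on triangle PUQ: PQ² = 15² + 15² − 2·15·15·cos(90°) = 450, so PQ = 15·√2.
Step 2: By the inverse law of cosines on triangle QPU: cos(∠QPU) = ((15·√2)² + 15² − 15²) / (2·15·√2·15) = 450/636.4 = 0.7071, so ∠QPU = 45°.

Therefore, the measure of angle ∠QPU = 45°.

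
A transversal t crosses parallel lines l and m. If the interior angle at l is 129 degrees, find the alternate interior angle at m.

Alternate interior angles formed by parallel lines and a transversal are equal.
The given angle is 129 degrees.
The alternate interior angle = 129 degrees.

129 degrees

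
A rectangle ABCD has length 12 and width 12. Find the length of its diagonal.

Using the Pythagorean theorem:
d² = 12² + 12² = 144 + 144 = 288
d = sqrt(288) = 12*sqrt(2)

12*sqrt(2)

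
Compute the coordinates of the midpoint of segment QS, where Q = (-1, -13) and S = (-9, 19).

The midpoint is the point halfway along the segment.
Move half the horizontal distance: -1 + (-9 - -1)/2 = -1 + -8/2 = -5
Move half the vertical distance: -13 + (19 - -13)/2 = -13 + 32/2 = 3
Midpoint = (-5, 3)

(-5, 3)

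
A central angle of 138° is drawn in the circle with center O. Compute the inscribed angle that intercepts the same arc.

Inscribed angle = 138° / 2 = 69° (inscribed angle theorem).

69°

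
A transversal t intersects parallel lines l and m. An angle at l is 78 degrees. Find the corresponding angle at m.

Corresponding angles are equal: 78 degrees.

78 degrees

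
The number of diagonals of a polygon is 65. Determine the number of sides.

Using d = n(n - 3)/2, we solve 65 = n(n - 3)/2.
So n(n - 3) = 130.
Testing n = 13: 13 * 10 = 130 = 130. Correct.
The polygon has 13 sides.

13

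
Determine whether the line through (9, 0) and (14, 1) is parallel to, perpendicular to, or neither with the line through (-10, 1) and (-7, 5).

Slope of line 1: m1 = (1 - 0)/(14 - 9) = 1/5 = 1/5
Slope of line 2: m2 = (5 - 1)/(-7 - -10) = 4/3 = 4/3
For parallel lines we need equal slopes: 1/5 != 4/3.
For perpendicular lines we need m1*m2 = -1: (1/5)(4/3) = 4/15 != -1.
Since neither condition holds, the lines are neither parallel nor perpendicular.

Neither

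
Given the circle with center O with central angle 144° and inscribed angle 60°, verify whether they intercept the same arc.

By the inscribed angle theorem, the inscribed angle for a central angle of 144° should be 144° / 2 = 72°.
The given inscribed angle is 60°, which does not equal 72°.
Therefore, no, they do not correspond to the same arc.

No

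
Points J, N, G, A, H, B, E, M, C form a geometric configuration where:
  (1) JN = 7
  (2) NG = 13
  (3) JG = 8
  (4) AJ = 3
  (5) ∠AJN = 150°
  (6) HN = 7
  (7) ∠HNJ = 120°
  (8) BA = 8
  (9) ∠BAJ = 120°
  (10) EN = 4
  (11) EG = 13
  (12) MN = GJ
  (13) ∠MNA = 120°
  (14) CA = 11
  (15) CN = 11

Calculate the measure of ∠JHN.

Step 1: By the law of cosines on triangle HNJ: HJ² = 7² + 7² − 2·7·7·cos(120°) = 147, so HJ = 7·√3.
Step 2: By the inverse law of cosines on triangle JHN: cos(∠JHN) = ((7·√3)² + 7² − 7²) / (2·7·√3·7) = 147/169.74 = 0.866, so ∠JHN = 30°.

Therefore, the measure of angle ∠JHN = 30°.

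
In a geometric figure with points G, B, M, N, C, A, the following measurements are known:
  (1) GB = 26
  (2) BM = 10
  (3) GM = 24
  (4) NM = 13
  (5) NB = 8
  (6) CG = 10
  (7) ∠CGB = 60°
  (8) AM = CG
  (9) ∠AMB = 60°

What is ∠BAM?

From the given relations: AM = CG = 10.
Step 1: By the law of cosines on triangle AMB: AB² = 10² + 10² − 2·10·10·cos(60°) = 100, so AB = 10.
Step 2: By the inverse law of cosines on triangle BAM: cos(∠BAM) = (10² + 10² − 10²) / (2·10·10) = 100/200 = 0.5, so ∠BAM = 60°.

Therefore, the measure of angle ∠BAM = 60°.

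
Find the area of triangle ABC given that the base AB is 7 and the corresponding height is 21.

A triangle's area is half the area of a rectangle with the same base and height.
Area = (1/2) * 7 * 21 = 147/2.

147/2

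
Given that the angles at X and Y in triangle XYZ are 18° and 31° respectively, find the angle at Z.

angle Z = 180 - 18 - 31 = 131 degrees.

131 degrees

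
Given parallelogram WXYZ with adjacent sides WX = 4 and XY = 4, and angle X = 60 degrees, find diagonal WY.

Using the law of cosines:
d^2 = 4^2 + 4^2 - 2(4)(4)cos(60 degrees)
d^2 = 16 + 16 - 32*1/2
d^2 = 16
d = 4

4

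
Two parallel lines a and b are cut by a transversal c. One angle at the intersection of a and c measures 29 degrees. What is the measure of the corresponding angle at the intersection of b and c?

Corresponding angles are equal: 29 degrees.

29 degrees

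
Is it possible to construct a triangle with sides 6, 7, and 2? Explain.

For three segments to close into a triangle, no single side can be as long as the other two combined.
The longest side is 7, and 2 + 6 = 8 > 7.
A triangle can be formed.

Yes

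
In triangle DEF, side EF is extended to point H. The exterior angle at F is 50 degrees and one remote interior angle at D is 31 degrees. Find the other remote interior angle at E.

The exterior angle theorem states that an exterior angle equals the sum of the two non-adjacent interior angles.
So 50 = 31 + angle E, which gives angle E = 50 - 31 = 19 degrees.

19 degrees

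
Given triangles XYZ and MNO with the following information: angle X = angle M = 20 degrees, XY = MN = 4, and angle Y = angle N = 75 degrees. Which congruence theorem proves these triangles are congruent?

The given information matches ASA: Two pairs of corresponding angles and the included side are equal (Angle-Side-Angle).

ASA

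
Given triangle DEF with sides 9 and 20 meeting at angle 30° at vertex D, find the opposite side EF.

When two sides and the included angle are known, the law of cosines gives the third side.
c^2 = a^2 + b^2 - 2ab cos(C) generalizes the Pythagorean theorem to non-right triangles.
Here: EF^2 = 81 + 400 - 360*(sqrt(3)/2) = 481 - 180*sqrt(3)
EF = sqrt(481 - 180*sqrt(3))

sqrt(481 - 180*sqrt(3))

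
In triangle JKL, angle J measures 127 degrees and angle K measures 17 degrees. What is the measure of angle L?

The interior angles sum to 180°: angle L = 180 - 127 - 17 = 36°.
The triangle is obtuse (angles 127°, 17°, 36°).

36 degrees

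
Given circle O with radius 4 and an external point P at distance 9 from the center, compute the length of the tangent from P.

tangent = √(d² - r²) = √(9² - 4²) = √(81 - 16) = √65 = sqrt(65)

sqrt(65)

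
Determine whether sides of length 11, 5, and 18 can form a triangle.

Check the triangle inequality: 11 + 5 = 16 ≤ 18.
Since the sum of two sides does not exceed the third, no triangle can be formed.

No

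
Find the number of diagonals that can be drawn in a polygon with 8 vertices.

Total line segments between 8 vertices = C(8,2) = 28.
Subtract the 8 sides: 28 - 8 = 20 diagonals.

20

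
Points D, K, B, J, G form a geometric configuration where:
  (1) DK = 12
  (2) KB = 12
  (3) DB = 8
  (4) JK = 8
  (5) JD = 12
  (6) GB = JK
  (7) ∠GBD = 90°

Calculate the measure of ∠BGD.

From the given relations: GB = JK = 8.
Step 1: By the law of cosines on triangle GBD: GD² = 8² + 8² − 2·8·8·cos(90°) = 128, so GD = 8·√2.
Step 2: By the inverse law of cosines on triangle BGD: cos(∠BGD) = (8² + (8·√2)² − 8²) / (2·8·8·√2) = 128/181.02 = 0.7071, so ∠BGD = 45°.

Therefore, the measure of angle ∠BGD = 45°.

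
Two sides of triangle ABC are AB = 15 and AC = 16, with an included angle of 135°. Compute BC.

Law of cosines: BC^2 = 15^2 + 16^2 - 2(15)(16)cos(135°) = 240*sqrt(2) + 481, so BC = sqrt(240*sqrt(2) + 481).

sqrt(240*sqrt(2) + 481)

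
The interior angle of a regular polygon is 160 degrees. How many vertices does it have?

The exterior angle is the supplement of the interior angle: 180 - 160 = 20 degrees.
Since the exterior angles of any convex polygon sum to 360 degrees, the number of sides is 360 / 20 = 18.

18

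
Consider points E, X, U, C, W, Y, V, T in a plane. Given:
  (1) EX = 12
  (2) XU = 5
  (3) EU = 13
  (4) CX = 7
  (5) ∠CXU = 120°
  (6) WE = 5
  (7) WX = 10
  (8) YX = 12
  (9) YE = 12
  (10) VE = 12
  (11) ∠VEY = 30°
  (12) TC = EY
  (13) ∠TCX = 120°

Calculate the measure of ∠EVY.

Step 1: By the law of cosines on triangle VEY: VY² = 12² + 12² − 2·12·12·cos(30°) = 38.58, so VY ≈ 6.21.
Step 2: By the inverse law of cosines on triangle EVY: cos(∠EVY) = (12² + 6.21² − 12²) / (2·12·6.21) = 38.58/149.08 = 0.2588, so ∠EVY = 75°.

Therefore, the measure of angle ∠EVY = 75°.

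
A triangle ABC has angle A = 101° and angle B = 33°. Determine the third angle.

By the triangle angle sum property, the three interior angles of any triangle add up to 180°.
We know angle A = 101° and angle B = 33°, so their sum is 134°.
Therefore angle C = 180° - 134° = 46°.

46 degrees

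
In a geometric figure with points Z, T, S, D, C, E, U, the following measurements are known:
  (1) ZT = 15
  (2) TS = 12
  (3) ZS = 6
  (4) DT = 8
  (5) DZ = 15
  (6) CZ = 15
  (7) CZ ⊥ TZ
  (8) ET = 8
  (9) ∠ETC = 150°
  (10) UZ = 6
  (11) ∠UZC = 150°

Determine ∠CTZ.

Step 1: By the law of cosines on triangle TZC: TC² = 15² + 15² − 2·15·15·cos(90°) = 450, so TC = 15·√2.
Step 2: By the inverse law of cosines on triangle CTZ: cos(∠CTZ) = ((15·√2)² + 15² − 15²) / (2·15·√2·15) = 450/636.4 = 0.7071, so ∠CTZ = 45°.

Therefore, the measure of angle ∠CTZ = 45°.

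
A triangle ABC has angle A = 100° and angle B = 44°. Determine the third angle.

The interior angles sum to 180°: angle C = 180 - 100 - 44 = 36°.
The triangle is obtuse (angles 100°, 44°, 36°).

36 degrees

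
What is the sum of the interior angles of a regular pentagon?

The sum of interior angles of an n-sided polygon is (n - 2) * 180.
For n = 5: (5 - 2) * 180 = 3 * 180 = 540 degrees.

540 degrees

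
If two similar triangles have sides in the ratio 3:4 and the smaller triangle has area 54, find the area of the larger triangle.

For similar figures, the area ratio equals the square of the side ratio.
Side ratio (the smaller triangle to the larger triangle) = 3:4, so area ratio = 3^2:4^2 = 9:16.
If the area of the smaller triangle is 54, then the area of the larger triangle = 54 * (16/9) = 96.

96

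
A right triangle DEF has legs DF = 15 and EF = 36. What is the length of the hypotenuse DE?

DE = sqrt(15^2 + 36^2) = sqrt(1521) = 39

39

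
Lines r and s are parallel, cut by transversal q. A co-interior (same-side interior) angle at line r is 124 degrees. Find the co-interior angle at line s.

Co-interior (same-side interior) angles are between the parallel lines on the same side of the transversal.
Unlike corresponding or alternate interior angles, they are supplementary rather than equal.
So the angle = 180 - 124 = 56 degrees.

56 degrees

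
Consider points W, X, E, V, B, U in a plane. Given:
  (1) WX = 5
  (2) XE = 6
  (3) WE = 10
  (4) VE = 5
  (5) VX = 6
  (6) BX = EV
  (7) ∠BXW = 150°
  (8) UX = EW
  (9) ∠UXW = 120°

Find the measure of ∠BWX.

From the given relations: BX = EV = 5.
Step 1: By the law of cosines on triangle WXB: WB² = 5² + 5² − 2·5·5·cos(150°) = 93.3, so WB ≈ 9.66.
Step 2: By the inverse law of cosines on triangle BWX: cos(∠BWX) = (9.66² + 5² − 5²) / (2·9.66·5) = 93.3/96.59 = 0.9659, so ∠BWX = 15°.

Therefore, the measure of angle ∠BWX = 15°.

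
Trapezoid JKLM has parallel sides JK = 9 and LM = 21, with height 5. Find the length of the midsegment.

The midsegment (median) of a trapezoid connects the midpoints of the non-parallel sides.
Its length is the average of the two bases: (9 + 21) / 2 = 15.

15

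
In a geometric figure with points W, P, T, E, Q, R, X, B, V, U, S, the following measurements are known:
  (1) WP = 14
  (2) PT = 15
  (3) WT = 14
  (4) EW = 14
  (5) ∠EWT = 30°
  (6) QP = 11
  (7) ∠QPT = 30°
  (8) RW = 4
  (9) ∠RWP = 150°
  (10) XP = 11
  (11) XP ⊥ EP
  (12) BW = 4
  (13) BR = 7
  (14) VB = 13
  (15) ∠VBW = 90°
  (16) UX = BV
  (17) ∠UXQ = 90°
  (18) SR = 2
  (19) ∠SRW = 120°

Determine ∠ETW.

Step 1: By the law of cosines on triangle TWE: TE² = 14² + 14² − 2·14·14·cos(30°) = 52.52, so TE ≈ 7.25.
Step 2: By the inverse law of cosines on triangle ETW: cos(∠ETW) = (7.25² + 14² − 14²) / (2·7.25·14) = 52.52/202.91 = 0.2588, so ∠ETW = 75°.

Therefore, the measure of angle ∠ETW = 75°.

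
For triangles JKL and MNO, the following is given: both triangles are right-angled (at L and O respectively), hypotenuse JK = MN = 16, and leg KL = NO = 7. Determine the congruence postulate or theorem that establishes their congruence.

Consider the given information: both triangles are right-angled (at L and O respectively), hypotenuse JK = MN = 16, and leg KL = NO = 7
This is not SSS or SAS: SSS requires all three pairs of sides, but we don't have that. SAS requires two sides and the included angle between them.
The correct criterion is HL. The hypotenuse and one leg of two right triangles are equal (Hypotenuse-Leg).

HL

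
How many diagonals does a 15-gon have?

Each of the 15 vertices connects to 12 non-adjacent vertices via diagonals.
Total connections = 15 × 12 = 180, but each diagonal is counted twice.
Number of diagonals = 180 / 2 = 90.

90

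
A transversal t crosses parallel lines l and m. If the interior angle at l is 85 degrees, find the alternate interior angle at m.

Alternate interior angles are equal: 85 degrees.

85 degrees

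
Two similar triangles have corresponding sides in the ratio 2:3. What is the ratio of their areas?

The ratio of areas of similar triangles equals the square of the side ratio.
Side ratio = 2:3
Area ratio = (2/3)^2 = 4/9 = 4:9

4:9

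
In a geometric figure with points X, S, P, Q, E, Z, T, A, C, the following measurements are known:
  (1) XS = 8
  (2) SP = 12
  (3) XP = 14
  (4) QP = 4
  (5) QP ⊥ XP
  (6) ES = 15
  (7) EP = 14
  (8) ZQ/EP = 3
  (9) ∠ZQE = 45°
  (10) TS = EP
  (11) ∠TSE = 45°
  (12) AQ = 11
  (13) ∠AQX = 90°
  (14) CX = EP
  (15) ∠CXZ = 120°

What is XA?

Step 1: By the law of cosines on triangle XPQ: XQ² = 14² + 4² − 2·14·4·cos(90°) = 212, so XQ = 2·√53.
Step 2: By the law of cosines on triangle XQA: XA² = (2·√53)² + 11² − 2·2·√53·11·cos(90°) = 333, so XA = 3·√37.

Therefore, the length of XA = 3·√37.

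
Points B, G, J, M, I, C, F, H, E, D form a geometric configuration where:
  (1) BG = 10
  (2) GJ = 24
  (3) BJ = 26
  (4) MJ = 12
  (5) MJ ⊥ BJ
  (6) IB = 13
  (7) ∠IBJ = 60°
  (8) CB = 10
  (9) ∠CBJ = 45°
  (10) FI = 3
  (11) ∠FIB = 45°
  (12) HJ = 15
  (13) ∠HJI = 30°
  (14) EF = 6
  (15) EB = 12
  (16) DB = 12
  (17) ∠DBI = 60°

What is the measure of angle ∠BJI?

Step 1: By the law of cosines on triangle JBI: JI² = 26² + 13² − 2·26·13·cos(60°) = 507, so JI = 13·√3.
Step 2: By the inverse law of cosines on triangle BJI: cos(∠BJI) = (26² + (13·√3)² − 13²) / (2·26·13·√3) = 1014/1170.87 = 0.866, so ∠BJI = 30°.

Therefore, the measure of angle ∠BJI = 30°.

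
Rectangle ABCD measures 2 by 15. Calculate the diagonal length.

d = sqrt(2^2 + 15^2) = sqrt(229)

sqrt(229)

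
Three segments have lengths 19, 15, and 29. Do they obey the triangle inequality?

For three segments to close into a triangle, no single side can be as long as the other two combined.
The longest side is 29, and 15 + 19 = 34 > 29.
A triangle can be formed.

Yes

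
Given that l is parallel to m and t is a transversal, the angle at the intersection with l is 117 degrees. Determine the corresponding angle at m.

When a transversal crosses parallel lines, angles in the same position at each intersection are called corresponding angles.
These are always equal, so the answer is 117 degrees.

117 degrees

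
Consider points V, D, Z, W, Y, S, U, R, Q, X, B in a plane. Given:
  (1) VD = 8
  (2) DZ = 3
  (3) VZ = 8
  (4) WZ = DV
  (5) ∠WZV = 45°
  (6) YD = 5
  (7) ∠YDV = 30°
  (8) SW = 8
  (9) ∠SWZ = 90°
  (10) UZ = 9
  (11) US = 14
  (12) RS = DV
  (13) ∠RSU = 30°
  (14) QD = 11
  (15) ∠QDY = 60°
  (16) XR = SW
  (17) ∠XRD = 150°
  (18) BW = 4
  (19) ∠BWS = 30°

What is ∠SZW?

From the given relations: WZ = DV = 8.
Step 1: By the law of cosines on triangle ZWS: ZS² = 8² + 8² − 2·8·8·cos(90°) = 128, so ZS = 8·√2.
Step 2: By the inverse law of cosines on triangle SZW: cos(∠SZW) = ((8·√2)² + 8² − 8²) / (2·8·√2·8) = 128/181.02 = 0.7071, so ∠SZW = 45°.

Therefore, the measure of angle ∠SZW = 45°.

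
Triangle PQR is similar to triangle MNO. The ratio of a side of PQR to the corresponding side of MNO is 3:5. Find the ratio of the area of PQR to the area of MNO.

Area ratio = (side ratio)^2 = (3/5)^2 = 9:25.

9:25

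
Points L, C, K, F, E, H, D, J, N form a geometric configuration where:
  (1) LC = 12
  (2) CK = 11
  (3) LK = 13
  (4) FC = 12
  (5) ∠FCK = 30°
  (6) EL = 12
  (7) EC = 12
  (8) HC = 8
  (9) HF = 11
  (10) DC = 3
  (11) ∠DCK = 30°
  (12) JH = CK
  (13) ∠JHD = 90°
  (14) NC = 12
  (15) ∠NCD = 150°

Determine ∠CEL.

Step 1: By the inverse law of cosines on triangle CEL: cos(∠CEL) = (12² + 12² − 12²) / (2·12·12) = 144/288 = 0.5, so ∠CEL = 60°.

Therefore, the measure of angle ∠CEL = 60°.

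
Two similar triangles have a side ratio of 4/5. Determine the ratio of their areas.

Area scales with the square of linear dimensions. If every length is multiplied by 4/5, then the area is multiplied by (4/5)^2 = 16/25.
The area ratio is 16:25.

16:25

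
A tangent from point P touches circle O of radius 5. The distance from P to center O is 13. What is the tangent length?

tangent = √(d² - r²) = √(13² - 5²) = √(169 - 25) = √144 = 12

12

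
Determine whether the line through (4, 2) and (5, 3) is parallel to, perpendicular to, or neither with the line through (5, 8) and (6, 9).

Slope of line 1: m1 = (3 - 2)/(5 - 4) = 1/1 = 1
Slope of line 2: m2 = (9 - 8)/(6 - 5) = 1/1 = 1
Since m1 = m2 = 1, the lines are parallel.

Parallel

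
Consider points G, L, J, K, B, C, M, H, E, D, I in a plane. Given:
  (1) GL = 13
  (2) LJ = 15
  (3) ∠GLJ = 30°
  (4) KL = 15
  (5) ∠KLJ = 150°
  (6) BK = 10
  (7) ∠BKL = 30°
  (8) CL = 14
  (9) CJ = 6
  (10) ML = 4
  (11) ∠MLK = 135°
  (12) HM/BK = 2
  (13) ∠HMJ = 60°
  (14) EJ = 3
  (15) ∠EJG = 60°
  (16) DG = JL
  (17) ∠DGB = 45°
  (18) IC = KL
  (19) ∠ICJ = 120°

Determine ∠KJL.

Step 1: By the law of cosines on triangle JLK: JK² = 15² + 15² − 2·15·15·cos(150°) = 839.71, so JK ≈ 28.98.
Step 2: By the inverse law of cosines on triangle KJL: cos(∠KJL) = (28.98² + 15² − 15²) / (2·28.98·15) = 839.71/869.33 = 0.9659, so ∠KJL = 15°.

Therefore, the measure of angle ∠KJL = 15°.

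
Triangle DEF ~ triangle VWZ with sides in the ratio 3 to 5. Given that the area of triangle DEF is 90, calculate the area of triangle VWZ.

For similar figures, the area ratio equals the square of the side ratio.
Side ratio (DEF to VWZ) = 3:5, so area ratio = 3^2:5^2 = 9:25.
If the area of DEF is 90, then the area of VWZ = 90 * (25/9) = 250.

250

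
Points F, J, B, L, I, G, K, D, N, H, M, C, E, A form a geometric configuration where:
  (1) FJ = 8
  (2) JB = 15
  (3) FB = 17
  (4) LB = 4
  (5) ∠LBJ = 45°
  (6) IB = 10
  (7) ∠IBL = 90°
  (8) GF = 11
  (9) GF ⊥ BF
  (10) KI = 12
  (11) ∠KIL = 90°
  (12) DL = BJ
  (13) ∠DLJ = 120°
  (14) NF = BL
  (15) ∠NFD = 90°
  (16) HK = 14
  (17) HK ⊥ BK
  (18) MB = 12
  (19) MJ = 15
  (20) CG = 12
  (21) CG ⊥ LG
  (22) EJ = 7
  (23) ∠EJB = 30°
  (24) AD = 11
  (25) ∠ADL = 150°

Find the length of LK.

Step 1: By the law of cosines on triangle LBI: LI² = 4² + 10² − 2·4·10·cos(90°) = 116, so LI = 2·√29.
Step 2: By the law of cosines on triangle LIK: LK² = (2·√29)² + 12² − 2·2·√29·12·cos(90°) = 260, so LK = 2·√65.

Therefore, the length of LK = 2·√65.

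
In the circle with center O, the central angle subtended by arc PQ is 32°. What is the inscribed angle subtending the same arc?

By the inscribed angle theorem, the inscribed angle is half the central angle.
Inscribed angle = 32° / 2 = 16°

16°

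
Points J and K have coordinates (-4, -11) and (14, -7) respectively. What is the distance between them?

d = sqrt((14 - -4)^2 + (-7 - -11)^2)
d = sqrt(18^2 + 4^2)
d = sqrt(324 + 16)
d = sqrt(340) = 2*sqrt(85)

2*sqrt(85)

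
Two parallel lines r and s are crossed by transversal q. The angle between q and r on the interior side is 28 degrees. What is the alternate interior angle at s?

Alternate interior angles lie on opposite sides of the transversal, between the parallel lines.
By the alternate interior angle theorem, they are equal: 28 degrees.

28 degrees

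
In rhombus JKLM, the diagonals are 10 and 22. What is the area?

Area = (10 * 22) / 2 = 220 / 2 = 110

110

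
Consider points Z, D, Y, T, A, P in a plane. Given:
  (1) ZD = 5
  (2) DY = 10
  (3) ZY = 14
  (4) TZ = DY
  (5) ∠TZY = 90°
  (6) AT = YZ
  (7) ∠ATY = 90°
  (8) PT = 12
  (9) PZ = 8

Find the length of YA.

From the given relations: TZ = DY = 10; AT = YZ = 14.
Step 1: By the law of cosines on triangle YZT: YT² = 14² + 10² − 2·14·10·cos(90°) = 296, so YT = 2·√74.
Step 2: By the law of cosines on triangle YTA: YA² = (2·√74)² + 14² − 2·2·√74·14·cos(90°) = 492, so YA = 2·√123.

Therefore, the length of YA = 2·√123.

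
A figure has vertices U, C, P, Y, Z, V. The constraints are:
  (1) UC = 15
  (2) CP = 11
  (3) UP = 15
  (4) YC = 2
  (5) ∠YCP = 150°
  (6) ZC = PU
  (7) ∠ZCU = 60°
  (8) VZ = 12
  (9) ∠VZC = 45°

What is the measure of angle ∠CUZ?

From the given relations: ZC = PU = 15.
Step 1: By the law of cosines on triangle UCZ: UZ² = 15² + 15² − 2·15·15·cos(60°) = 225, so UZ = 15.
Step 2: By the inverse law of cosines on triangle CUZ: cos(∠CUZ) = (15² + 15² − 15²) / (2·15·15) = 225/450 = 0.5, so ∠CUZ = 60°.

Therefore, the measure of angle ∠CUZ = 60°.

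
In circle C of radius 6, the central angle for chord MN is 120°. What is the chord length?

Drop a perpendicular from the center to the chord, bisecting both the chord and the central angle.
Each half-chord = r sin(θ/2) = 6 sin(60°).
The full chord = 2 × 6 × sin(60°) = 6*sqrt(3).

6*sqrt(3)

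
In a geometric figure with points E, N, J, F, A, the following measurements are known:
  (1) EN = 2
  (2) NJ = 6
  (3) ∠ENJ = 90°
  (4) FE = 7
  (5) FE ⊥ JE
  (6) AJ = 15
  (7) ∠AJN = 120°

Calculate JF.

Step 1: By the law of cosines on triangle ENJ: EJ² = 2² + 6² − 2·2·6·cos(90°) = 40, so EJ = 2·√10.
Step 2: By the law of cosines on triangle JEF: JF² = (2·√10)² + 7² − 2·2·√10·7·cos(90°) = 89, so JF = √89.

Therefore, the length of JF = √89.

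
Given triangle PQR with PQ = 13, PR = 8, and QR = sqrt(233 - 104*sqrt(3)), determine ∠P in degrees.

cos(P) = (13² + 8² - (sqrt(233 - 104*sqrt(3)))²) / (2 × 13 × 8) = sqrt(3)/2, so P = arccos(sqrt(3)/2) = 30°.

30°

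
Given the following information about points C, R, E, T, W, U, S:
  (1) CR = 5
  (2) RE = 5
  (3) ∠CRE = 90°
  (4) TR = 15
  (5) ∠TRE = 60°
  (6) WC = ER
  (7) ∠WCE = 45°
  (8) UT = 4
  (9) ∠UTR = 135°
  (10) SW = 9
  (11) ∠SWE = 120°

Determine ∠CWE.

From the given relations: WC = ER = 5.
Step 1: By the law of cosines on triangle ERC: EC² = 5² + 5² − 2·5·5·cos(90°) = 50, so EC = 5·√2.
Step 2: By the law of cosines on triangle WCE: WE² = 5² + (5·√2)² − 2·5·5·√2·cos(45°) = 25, so WE = 5.
Step 3: By the inverse law of cosines on triangle CWE: cos(∠CWE) = (5² + 5² − (5·√2)²) / (2·5·5) = 0/50 = 0, so ∠CWE = 90°.

Therefore, the measure of angle ∠CWE = 90°.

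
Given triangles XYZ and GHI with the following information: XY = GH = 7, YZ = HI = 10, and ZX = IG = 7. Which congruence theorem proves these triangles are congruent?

The given information matches SSS: All three pairs of corresponding sides are equal (Side-Side-Side).

SSS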